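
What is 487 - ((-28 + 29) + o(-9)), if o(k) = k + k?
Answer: 504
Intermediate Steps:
o(k) = 2*k
487 - ((-28 + 29) + o(-9)) = 487 - ((-28 + 29) + 2*(-9)) = 487 - (1 - 18) = 487 - 1*(-17) = 487 + 17 = 504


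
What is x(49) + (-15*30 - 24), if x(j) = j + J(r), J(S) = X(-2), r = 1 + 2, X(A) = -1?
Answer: -426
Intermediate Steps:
r = 3
J(S) = -1
x(j) = -1 + j (x(j) = j - 1 = -1 + j)
x(49) + (-15*30 - 24) = (-1 + 49) + (-15*30 - 24) = 48 + (-450 - 24) = 48 - 474 = -426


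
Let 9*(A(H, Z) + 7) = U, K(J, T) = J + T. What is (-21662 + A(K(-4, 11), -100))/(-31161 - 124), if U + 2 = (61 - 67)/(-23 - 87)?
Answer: 10726262/15486075 ≈ 0.69264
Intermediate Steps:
U = -107/55 (U = -2 + (61 - 67)/(-23 - 87) = -2 - 6/(-110) = -2 - 6*(-1/110) = -2 + 3/55 = -107/55 ≈ -1.9455)
A(H, Z) = -3572/495 (A(H, Z) = -7 + (⅑)*(-107/55) = -7 - 107/495 = -3572/495)
(-21662 + A(K(-4, 11), -100))/(-31161 - 124) = (-21662 - 3572/495)/(-31161 - 124) = -10726262/495/(-31285) = -10726262/495*(-1/31285) = 10726262/15486075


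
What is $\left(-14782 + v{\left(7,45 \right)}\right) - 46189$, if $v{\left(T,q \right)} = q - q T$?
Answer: $-61241$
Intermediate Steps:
$v{\left(T,q \right)} = q - T q$
$\left(-14782 + v{\left(7,45 \right)}\right) - 46189 = \left(-14782 + 45 \left(1 - 7\right)\right) - 46189 = \left(-14782 + 45 \left(-6\right)\right) - 46189 = \left(-14782 - 270\right) - 46189 = -15052 - 46189 = -61241$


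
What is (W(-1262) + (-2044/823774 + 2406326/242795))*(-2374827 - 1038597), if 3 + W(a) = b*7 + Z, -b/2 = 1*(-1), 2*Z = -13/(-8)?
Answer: -151318112811763707/2040900085 ≈ -7.4143e+7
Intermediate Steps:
Z = 13/16 (Z = (-13/(-8))/2 = (-13*(-⅛))/2 = (½)*(13/8) = 13/16 ≈ 0.81250)
b = 2 (b = -2*(-1) = 2)
W(a) = 189/16 (W(a) = -3 + (2*7 + 13/16) = -3 + (14 + 13/16) = -3 + 237/16 = 189/16)
(W(-1262) + (-2044/823774 + 2406326/242795))*(-2374827 - 1038597) = (189/16 + (-2044/823774 + 2406326/242795))*(-2374827 - 1038597) = (189/16 + (-2044*1/823774 + 2406326*(1/242795)))*(-3413424) = (189/16 + (-146/58841 + 2406326/242795))*(-3413424) = (189/16 + 141555180096/14286300595)*(-3413424) = (4964993693991/228580809520)*(-3413424) = -151318112811763707/2040900085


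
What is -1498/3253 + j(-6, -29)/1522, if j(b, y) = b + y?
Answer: -2393811/4951066 ≈ -0.48349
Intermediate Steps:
-1498/3253 + j(-6, -29)/1522 = -1498/3253 + (-6 - 29)/1522 = -1498*1/3253 - 35*1/1522 = -1498/3253 - 35/1522 = -2393811/4951066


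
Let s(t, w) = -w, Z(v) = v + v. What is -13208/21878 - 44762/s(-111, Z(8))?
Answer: 244772927/87512 ≈ 2797.0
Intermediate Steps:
Z(v) = 2*v
-13208/21878 - 44762/s(-111, Z(8)) = -13208/21878 - 44762/((-2*8)) = -13208*1/21878 - 44762/((-1*16)) = -6604/10939 - 44762/(-16) = -6604/10939 - 44762*(-1/16) = -6604/10939 + 22381/8 = 244772927/87512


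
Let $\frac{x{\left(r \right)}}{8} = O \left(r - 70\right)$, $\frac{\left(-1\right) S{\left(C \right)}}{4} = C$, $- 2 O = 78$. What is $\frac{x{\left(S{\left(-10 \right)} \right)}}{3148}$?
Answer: $\frac{2340}{787} \approx 2.9733$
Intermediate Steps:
$O = -39$ ($O = \left(- \frac{1}{2}\right) 78 = -39$)
$S{\left(C \right)} = - 4 C$
$x{\left(r \right)} = 21840 - 312 r$ ($x{\left(r \right)} = 8 \left(- 39 \left(r - 70\right)\right) = 8 \left(- 39 \left(-70 + r\right)\right) = 8 \left(2730 - 39 r\right) = 21840 - 312 r$)
$\frac{x{\left(S{\left(-10 \right)} \right)}}{3148} = \frac{21840 - 312 \left(\left(-4\right) \left(-10\right)\right)}{3148} = \left(21840 - 12480\right) \frac{1}{3148} = 9360 \cdot \frac{1}{3148} = \frac{2340}{787}$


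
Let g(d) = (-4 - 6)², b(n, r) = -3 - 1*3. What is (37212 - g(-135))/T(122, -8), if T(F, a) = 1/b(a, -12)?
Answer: -222672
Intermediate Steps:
b(n, r) = -6 (b(n, r) = -3 - 3 = -6)
T(F, a) = -⅙ (T(F, a) = 1/(-6) = -⅙)
g(d) = 100 (g(d) = (-10)² = 100)
(37212 - g(-135))/T(122, -8) = (37212 - 1*100)/(-⅙) = (37212 - 100)*(-6) = 37112*(-6) = -222672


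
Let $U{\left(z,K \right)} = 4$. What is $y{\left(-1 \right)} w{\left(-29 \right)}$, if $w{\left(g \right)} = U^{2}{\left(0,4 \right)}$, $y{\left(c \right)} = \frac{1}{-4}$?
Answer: $-4$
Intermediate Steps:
$y{\left(c \right)} = - \frac{1}{4}$
$w{\left(g \right)} = 16$ ($w{\left(g \right)} = 4^{2} = 16$)
$y{\left(-1 \right)} w{\left(-29 \right)} = \left(- \frac{1}{4}\right) 16 = -4$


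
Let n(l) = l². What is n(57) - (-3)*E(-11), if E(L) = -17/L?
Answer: 35790/11 ≈ 3253.6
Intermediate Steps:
n(57) - (-3)*E(-11) = 57² - (-3)*(-17/(-11)) = 3249 - (-3)*(-17*(-1/11)) = 3249 - (-3)*17/11 = 3249 - 1*(-51/11) = 3249 + 51/11 = 35790/11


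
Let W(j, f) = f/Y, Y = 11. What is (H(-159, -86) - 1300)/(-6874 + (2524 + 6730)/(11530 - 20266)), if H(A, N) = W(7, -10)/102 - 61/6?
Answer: 152881768/802236919 ≈ 0.19057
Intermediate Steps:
W(j, f) = f/11
H(A, N) = -11417/1122 (H(A, N) = ((1/11)*(-10))/102 - 61/6 = -10/11*1/102 - 61*1/6 = -5/561 - 61/6 = -11417/1122)
(H(-159, -86) - 1300)/(-6874 + (2524 + 6730)/(11530 - 20266)) = (-11417/1122 - 1300)/(-6874 + (2524 + 6730)/(11530 - 20266)) = -1470017/(1122*(-6874 + 9254/(-8736))) = -1470017/(1122*(-6874 + 9254*(-1/8736))) = -1470017/(1122*(-6874 - 661/624)) = -1470017/(1122*(-4290037/624)) = -1470017/1122*(-624/4290037) = 152881768/802236919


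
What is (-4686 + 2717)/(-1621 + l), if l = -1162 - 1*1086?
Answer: 1969/3869 ≈ 0.50892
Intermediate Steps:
l = -2248 (l = -1162 - 1086 = -2248)
(-4686 + 2717)/(-1621 + l) = (-4686 + 2717)/(-1621 - 2248) = -1969/(-3869) = -1969*(-1/3869) = 1969/3869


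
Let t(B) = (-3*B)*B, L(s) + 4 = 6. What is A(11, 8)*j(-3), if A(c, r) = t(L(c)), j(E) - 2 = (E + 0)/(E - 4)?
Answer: -204/7 ≈ -29.143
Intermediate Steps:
j(E) = 2 + E/(-4 + E) (j(E) = 2 + (E + 0)/(E - 4) = 2 + E/(-4 + E))
L(s) = 2 (L(s) = -4 + 6 = 2)
t(B) = -3*B²
A(c, r) = -12 (A(c, r) = -3*2² = -3*4 = -12)
A(11, 8)*j(-3) = -12*(-8 + 3*(-3))/(-4 - 3) = -12*(-8 - 9)/(-7) = -(-12)*(-17)/7 = -12*17/7 = -204/7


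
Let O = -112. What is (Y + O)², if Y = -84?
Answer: 38416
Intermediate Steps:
(Y + O)² = (-84 - 112)² = (-196)² = 38416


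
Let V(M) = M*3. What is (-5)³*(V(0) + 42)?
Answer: -5250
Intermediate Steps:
V(M) = 3*M
(-5)³*(V(0) + 42) = (-5)³*(3*0 + 42) = -125*(0 + 42) = -125*42 = -5250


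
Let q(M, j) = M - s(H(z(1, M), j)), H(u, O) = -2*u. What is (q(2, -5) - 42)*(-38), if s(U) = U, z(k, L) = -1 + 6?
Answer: 1140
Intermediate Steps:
z(k, L) = 5
q(M, j) = 10 + M (q(M, j) = M - (-2)*5 = M - 1*(-10) = M + 10 = 10 + M)
(q(2, -5) - 42)*(-38) = ((10 + 2) - 42)*(-38) = (12 - 42)*(-38) = -30*(-38) = 1140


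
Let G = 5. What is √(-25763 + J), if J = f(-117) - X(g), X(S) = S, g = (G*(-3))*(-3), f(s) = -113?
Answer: 161*I ≈ 161.0*I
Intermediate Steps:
g = 45 (g = (5*(-3))*(-3) = -15*(-3) = 45)
J = -158 (J = -113 - 1*45 = -113 - 45 = -158)
√(-25763 + J) = √(-25763 - 158) = √(-25921) = 161*I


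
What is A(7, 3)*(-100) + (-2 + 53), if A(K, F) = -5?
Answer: 551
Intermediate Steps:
A(7, 3)*(-100) + (-2 + 53) = -5*(-100) + (-2 + 53) = 500 + 51 = 551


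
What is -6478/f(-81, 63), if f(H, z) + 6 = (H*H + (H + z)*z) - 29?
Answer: -3239/2696 ≈ -1.2014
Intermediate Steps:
f(H, z) = -35 + H² + z*(H + z) (f(H, z) = -6 + ((H*H + (H + z)*z) - 29) = -6 + ((H² + z*(H + z)) - 29) = -6 + (-29 + H² + z*(H + z)) = -35 + H² + z*(H + z))
-6478/f(-81, 63) = -6478/(-35 + (-81)² + 63² - 81*63) = -6478/(-35 + 6561 + 3969 - 5103) = -6478/5392 = -6478*1/5392 = -3239/2696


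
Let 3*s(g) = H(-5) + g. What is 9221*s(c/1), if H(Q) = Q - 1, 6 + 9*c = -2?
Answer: -571702/27 ≈ -21174.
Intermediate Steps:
c = -8/9 (c = -⅔ + (⅑)*(-2) = -⅔ - 2/9 = -8/9 ≈ -0.88889)
H(Q) = -1 + Q
s(g) = -2 + g/3 (s(g) = ((-1 - 5) + g)/3 = (-6 + g)/3 = -2 + g/3)
9221*s(c/1) = 9221*(-2 + (-8/9/1)/3) = 9221*(-2 + (-8/9*1)/3) = 9221*(-2 + (⅓)*(-8/9)) = 9221*(-2 - 8/27) = 9221*(-62/27) = -571702/27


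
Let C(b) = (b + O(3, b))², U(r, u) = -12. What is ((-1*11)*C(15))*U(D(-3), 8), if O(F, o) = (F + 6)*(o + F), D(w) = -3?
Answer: 4135428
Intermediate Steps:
O(F, o) = (6 + F)*(F + o)
C(b) = (27 + 10*b)² (C(b) = (b + (3² + 6*3 + 6*b + 3*b))² = (b + (9 + 18 + 6*b + 3*b))² = (b + (27 + 9*b))² = (27 + 10*b)²)
((-1*11)*C(15))*U(D(-3), 8) = ((-1*11)*(27 + 10*15)²)*(-12) = -11*(27 + 150)²*(-12) = -11*177²*(-12) = -11*31329*(-12) = -344619*(-12) = 4135428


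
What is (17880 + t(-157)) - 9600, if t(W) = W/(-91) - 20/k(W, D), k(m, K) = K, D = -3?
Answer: 2262731/273 ≈ 8288.4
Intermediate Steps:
t(W) = 20/3 - W/91 (t(W) = W/(-91) - 20/(-3) = W*(-1/91) - 20*(-1/3) = -W/91 + 20/3 = 20/3 - W/91)
(17880 + t(-157)) - 9600 = (17880 + (20/3 - 1/91*(-157))) - 9600 = (17880 + (20/3 + 157/91)) - 9600 = (17880 + 2291/273) - 9600 = 4883531/273 - 9600 = 2262731/273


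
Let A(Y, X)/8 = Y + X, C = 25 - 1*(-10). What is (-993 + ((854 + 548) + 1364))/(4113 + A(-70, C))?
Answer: 1773/3833 ≈ 0.46256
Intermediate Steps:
C = 35 (C = 25 + 10 = 35)
A(Y, X) = 8*X + 8*Y (A(Y, X) = 8*(Y + X) = 8*(X + Y) = 8*X + 8*Y)
(-993 + ((854 + 548) + 1364))/(4113 + A(-70, C)) = (-993 + ((854 + 548) + 1364))/(4113 + (8*35 + 8*(-70))) = (-993 + (1402 + 1364))/(4113 + (280 - 560)) = (-993 + 2766)/(4113 - 280) = 1773/3833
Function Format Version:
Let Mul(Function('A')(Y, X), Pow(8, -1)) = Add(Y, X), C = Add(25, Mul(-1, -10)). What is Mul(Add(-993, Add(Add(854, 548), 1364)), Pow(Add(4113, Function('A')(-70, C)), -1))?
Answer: Rational(1773, 3833) ≈ 0.46256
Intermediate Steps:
C = 35 (C = Add(25, 10) = 35)
Function('A')(Y, X) = Add(Mul(8, X), Mul(8, Y)) (Function('A')(Y, X) = Mul(8, Add(Y, X)) = Mul(8, Add(X, Y)) = Add(Mul(8, X), Mul(8, Y)))
Mul(Add(-993, Add(Add(854, 548), 1364)), Pow(Add(4113, Function('A')(-70, C)), -1)) = Mul(Add(-993, Add(Add(854, 548), 1364)), Pow(Add(4113, Add(Mul(8, 35), Mul(8, -70))), -1)) = Mul(Add(-993, Add(1402, 1364)), Pow(Add(4113, Add(280, -560)), -1)) = Mul(Add(-993, 2766), Pow(Add(4113, -280), -1)) = Mul(1773, Pow(3833, -1)) = Mul(1773, Rational(1, 3833)) = Rational(1773, 3833)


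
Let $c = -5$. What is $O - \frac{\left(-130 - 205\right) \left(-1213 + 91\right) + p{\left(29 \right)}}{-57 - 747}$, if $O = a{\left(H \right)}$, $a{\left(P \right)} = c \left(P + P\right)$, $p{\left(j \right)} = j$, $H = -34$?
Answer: $\frac{649259}{804} \approx 807.54$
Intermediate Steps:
$a{\left(P \right)} = - 10 P$ ($a{\left(P \right)} = - 5 \left(P + P\right) = - 5 \cdot 2 P = - 10 P$)
$O = 340$ ($O = \left(-10\right) \left(-34\right) = 340$)
$O - \frac{\left(-130 - 205\right) \left(-1213 + 91\right) + p{\left(29 \right)}}{-57 - 747} = 340 - \frac{\left(-130 - 205\right) \left(-1213 + 91\right) + 29}{-57 - 747} = 340 - \frac{\left(-335\right) \left(-1122\right) + 29}{-804} = 340 - \left(375870 + 29\right) \left(- \frac{1}{804}\right) = 340 - 375899 \left(- \frac{1}{804}\right) = 340 - - \frac{375899}{804} = 340 + \frac{375899}{804} = \frac{649259}{804}$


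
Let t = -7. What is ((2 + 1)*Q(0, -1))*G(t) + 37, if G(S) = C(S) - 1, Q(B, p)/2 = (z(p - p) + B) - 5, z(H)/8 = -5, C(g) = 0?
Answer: 307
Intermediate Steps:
z(H) = -40 (z(H) = 8*(-5) = -40)
Q(B, p) = -90 + 2*B (Q(B, p) = 2*((-40 + B) - 5) = 2*(-45 + B) = -90 + 2*B)
G(S) = -1 (G(S) = 0 - 1 = -1)
((2 + 1)*Q(0, -1))*G(t) + 37 = ((2 + 1)*(-90 + 2*0))*(-1) + 37 = (3*(-90 + 0))*(-1) + 37 = (3*(-90))*(-1) + 37 = -270*(-1) + 37 = 270 + 37 = 307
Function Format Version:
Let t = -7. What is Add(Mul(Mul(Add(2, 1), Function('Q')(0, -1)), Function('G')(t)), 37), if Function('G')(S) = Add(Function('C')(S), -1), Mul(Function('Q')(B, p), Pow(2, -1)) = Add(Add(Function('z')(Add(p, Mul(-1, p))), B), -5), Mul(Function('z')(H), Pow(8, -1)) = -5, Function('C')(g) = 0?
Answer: 307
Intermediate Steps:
Function('z')(H) = -40 (Function('z')(H) = Mul(8, -5) = -40)
Function('Q')(B, p) = Add(-90, Mul(2, B)) (Function('Q')(B, p) = Mul(2, Add(Add(-40, B), -5)) = Mul(2, Add(-45, B)) = Add(-90, Mul(2, B)))
Function('G')(S) = -1 (Function('G')(S) = Add(0, -1) = -1)
Add(Mul(Mul(Add(2, 1), Function('Q')(0, -1)), Function('G')(t)), 37) = Add(Mul(Mul(Add(2, 1), Add(-90, Mul(2, 0))), -1), 37) = Add(Mul(Mul(3, Add(-90, 0)), -1), 37) = Add(Mul(Mul(3, -90), -1), 37) = Add(Mul(-270, -1), 37) = Add(270, 37) = 307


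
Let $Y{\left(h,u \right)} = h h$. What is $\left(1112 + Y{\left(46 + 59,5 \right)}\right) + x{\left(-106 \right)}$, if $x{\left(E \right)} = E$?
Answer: $12031$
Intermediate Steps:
$Y{\left(h,u \right)} = h^{2}$
$\left(1112 + Y{\left(46 + 59,5 \right)}\right) + x{\left(-106 \right)} = \left(1112 + \left(46 + 59\right)^{2}\right) - 106 = \left(1112 + 105^{2}\right) - 106 = \left(1112 + 11025\right) - 106 = 12137 - 106 = 12031$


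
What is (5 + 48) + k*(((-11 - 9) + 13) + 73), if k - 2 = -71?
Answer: -4501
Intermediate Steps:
k = -69 (k = 2 - 71 = -69)
(5 + 48) + k*(((-11 - 9) + 13) + 73) = (5 + 48) - 69*(((-11 - 9) + 13) + 73) = 53 - 69*((-20 + 13) + 73) = 53 - 69*(-7 + 73) = 53 - 69*66 = 53 - 4554 = -4501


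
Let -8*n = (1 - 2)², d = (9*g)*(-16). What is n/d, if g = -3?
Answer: -1/3456 ≈ -0.00028935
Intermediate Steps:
d = 432 (d = (9*(-3))*(-16) = -27*(-16) = 432)
n = -⅛ (n = -(1 - 2)²/8 = -⅛*(-1)² = -⅛*1 = -⅛ ≈ -0.12500)
n/d = -⅛/432 = -⅛*1/432 = -1/3456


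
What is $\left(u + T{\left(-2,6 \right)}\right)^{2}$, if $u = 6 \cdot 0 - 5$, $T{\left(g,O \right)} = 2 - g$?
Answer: $1$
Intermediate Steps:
$u = -5$ ($u = 0 - 5 = -5$)
$\left(u + T{\left(-2,6 \right)}\right)^{2} = \left(-5 + \left(2 - -2\right)\right)^{2} = \left(-5 + \left(2 + 2\right)\right)^{2} = \left(-5 + 4\right)^{2} = \left(-1\right)^{2} = 1$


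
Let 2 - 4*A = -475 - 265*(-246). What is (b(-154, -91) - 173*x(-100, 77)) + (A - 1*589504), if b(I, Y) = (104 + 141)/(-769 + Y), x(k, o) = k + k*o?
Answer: 31979851/43 ≈ 7.4372e+5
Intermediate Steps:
A = -64713/4 (A = 1/2 - (-475 - 265*(-246))/4 = 1/2 - (-475 + 65190)/4 = 1/2 - 1/4*64715 = 1/2 - 64715/4 = -64713/4 ≈ -16178.)
b(I, Y) = 245/(-769 + Y)
(b(-154, -91) - 173*x(-100, 77)) + (A - 1*589504) = (245/(-769 - 91) - (-17300)*(1 + 77)) + (-64713/4 - 1*589504) = (245/(-860) - (-17300)*78) + (-64713/4 - 589504) = (245*(-1/860) - 173*(-7800)) - 2422729/4 = (-49/172 + 1349400) - 2422729/4 = 232096751/172 - 2422729/4 = 31979851/43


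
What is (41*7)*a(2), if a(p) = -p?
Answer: -574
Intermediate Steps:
(41*7)*a(2) = (41*7)*(-1*2) = 287*(-2) = -574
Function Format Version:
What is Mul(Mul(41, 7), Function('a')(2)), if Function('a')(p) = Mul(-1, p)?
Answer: -574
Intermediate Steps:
Mul(Mul(41, 7), Function('a')(2)) = Mul(Mul(41, 7), Mul(-1, 2)) = Mul(287, -2) = -574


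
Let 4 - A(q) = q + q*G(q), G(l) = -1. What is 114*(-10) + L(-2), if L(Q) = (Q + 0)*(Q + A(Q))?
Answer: -1144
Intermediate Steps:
A(q) = 4 (A(q) = 4 - (q + q*(-1)) = 4 - (q - q) = 4 - 1*0 = 4 + 0 = 4)
L(Q) = Q*(4 + Q) (L(Q) = (Q + 0)*(Q + 4) = Q*(4 + Q))
114*(-10) + L(-2) = 114*(-10) - 2*(4 - 2) = -1140 - 2*2 = -1140 - 4 = -1144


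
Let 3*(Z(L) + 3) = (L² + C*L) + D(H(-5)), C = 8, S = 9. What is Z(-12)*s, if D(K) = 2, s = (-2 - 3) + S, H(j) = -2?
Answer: 164/3 ≈ 54.667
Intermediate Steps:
s = 4 (s = (-2 - 3) + 9 = -5 + 9 = 4)
Z(L) = -7/3 + L²/3 + 8*L/3 (Z(L) = -3 + ((L² + 8*L) + 2)/3 = -3 + (2 + L² + 8*L)/3 = -3 + (⅔ + L²/3 + 8*L/3) = -7/3 + L²/3 + 8*L/3)
Z(-12)*s = (-7/3 + (⅓)*(-12)² + (8/3)*(-12))*4 = (-7/3 + (⅓)*144 - 32)*4 = (-7/3 + 48 - 32)*4 = (41/3)*4 = 164/3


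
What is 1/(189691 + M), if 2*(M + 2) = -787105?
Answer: -2/407727 ≈ -4.9052e-6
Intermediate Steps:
M = -787109/2 (M = -2 + (½)*(-787105) = -2 - 787105/2 = -787109/2 ≈ -3.9355e+5)
1/(189691 + M) = 1/(189691 - 787109/2) = 1/(-407727/2) = -2/407727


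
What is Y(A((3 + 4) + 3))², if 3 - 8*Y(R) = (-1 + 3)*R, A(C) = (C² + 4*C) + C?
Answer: 88209/64 ≈ 1378.3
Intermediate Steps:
A(C) = C² + 5*C
Y(R) = 3/8 - R/4 (Y(R) = 3/8 - (-1 + 3)*R/8 = 3/8 - R/4)
Y(A((3 + 4) + 3))² = (3/8 - ((3 + 4) + 3)*(5 + ((3 + 4) + 3))/4)² = (3/8 - (7 + 3)*(5 + (7 + 3))/4)² = (3/8 - 5*(5 + 10)/2)² = (3/8 - 5*15/2)² = (3/8 - ¼*150)² = (3/8 - 75/2)² = (-297/8)² = 88209/64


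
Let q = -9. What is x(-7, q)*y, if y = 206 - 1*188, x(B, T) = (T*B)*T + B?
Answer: -10332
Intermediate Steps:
x(B, T) = B + B*T**2 (x(B, T) = (B*T)*T + B = B*T**2 + B = B + B*T**2)
y = 18 (y = 206 - 188 = 18)
x(-7, q)*y = -7*(1 + (-9)**2)*18 = -7*(1 + 81)*18 = -7*82*18 = -574*18 = -10332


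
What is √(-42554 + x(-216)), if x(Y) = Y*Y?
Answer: √4102 ≈ 64.047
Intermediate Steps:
x(Y) = Y²
√(-42554 + x(-216)) = √(-42554 + (-216)²) = √(-42554 + 46656) = √4102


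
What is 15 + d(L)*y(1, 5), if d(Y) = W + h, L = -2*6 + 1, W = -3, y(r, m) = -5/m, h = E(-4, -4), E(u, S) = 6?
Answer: 12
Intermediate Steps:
h = 6
L = -11 (L = -12 + 1 = -11)
d(Y) = 3 (d(Y) = -3 + 6 = 3)
15 + d(L)*y(1, 5) = 15 + 3*(-5/5) = 15 + 3*(-5*1/5) = 15 + 3*(-1) = 15 - 3 = 12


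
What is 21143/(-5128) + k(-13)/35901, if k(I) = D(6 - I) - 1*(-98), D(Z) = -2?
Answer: -252854185/61366776 ≈ -4.1204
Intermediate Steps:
k(I) = 96 (k(I) = -2 - 1*(-98) = -2 + 98 = 96)
21143/(-5128) + k(-13)/35901 = 21143/(-5128) + 96/35901 = 21143*(-1/5128) + 96*(1/35901) = -21143/5128 + 32/11967 = -252854185/61366776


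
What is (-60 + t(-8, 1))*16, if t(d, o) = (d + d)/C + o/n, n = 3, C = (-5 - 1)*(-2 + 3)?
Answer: -912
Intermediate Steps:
C = -6 (C = -6*1 = -6)
t(d, o) = -d/3 + o/3 (t(d, o) = (d + d)/(-6) + o/3 = (2*d)*(-⅙) + o*(⅓) = -d/3 + o/3)
(-60 + t(-8, 1))*16 = (-60 + (-⅓*(-8) + (⅓)*1))*16 = (-60 + (8/3 + ⅓))*16 = (-60 + 3)*16 = -57*16 = -912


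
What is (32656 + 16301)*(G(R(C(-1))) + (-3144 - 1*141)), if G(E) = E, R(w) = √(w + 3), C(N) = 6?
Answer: -160676874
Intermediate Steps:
R(w) = √(3 + w)
(32656 + 16301)*(G(R(C(-1))) + (-3144 - 1*141)) = (32656 + 16301)*(√(3 + 6) + (-3144 - 1*141)) = 48957*(√9 + (-3144 - 141)) = 48957*(3 - 3285) = 48957*(-3282) = -160676874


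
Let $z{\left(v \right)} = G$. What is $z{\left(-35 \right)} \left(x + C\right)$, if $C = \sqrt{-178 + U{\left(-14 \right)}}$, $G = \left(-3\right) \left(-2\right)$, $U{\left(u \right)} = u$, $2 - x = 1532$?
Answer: $-9180 + 48 i \sqrt{3} \approx -9180.0 + 83.138 i$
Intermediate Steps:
$x = -1530$ ($x = 2 - 1532 = -1530$)
$G = 6$
$C = 8 i \sqrt{3}$ ($C = \sqrt{-178 - 14} = \sqrt{-192} = 8 i \sqrt{3} \approx 13.856 i$)
$z{\left(v \right)} = 6$
$z{\left(-35 \right)} \left(x + C\right) = 6 \left(-1530 + 8 i \sqrt{3}\right) = -9180 + 48 i \sqrt{3}$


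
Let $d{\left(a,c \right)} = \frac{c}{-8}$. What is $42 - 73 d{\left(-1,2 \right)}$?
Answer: $\frac{241}{4} \approx 60.25$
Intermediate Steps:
$d{\left(a,c \right)} = - \frac{c}{8}$ ($d{\left(a,c \right)} = c \left(- \frac{1}{8}\right) = - \frac{c}{8}$)
$42 - 73 d{\left(-1,2 \right)} = 42 - 73 \left(\left(- \frac{1}{8}\right) 2\right) = 42 - - \frac{73}{4} = 42 + \frac{73}{4} = \frac{241}{4}$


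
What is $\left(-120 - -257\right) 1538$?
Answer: $210706$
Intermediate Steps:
$\left(-120 - -257\right) 1538 = \left(-120 + \left(-120 + 377\right)\right) 1538 = \left(-120 + 257\right) 1538 = 137 \cdot 1538 = 210706$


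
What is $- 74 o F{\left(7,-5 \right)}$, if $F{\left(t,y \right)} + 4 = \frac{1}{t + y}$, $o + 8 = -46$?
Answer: $-13986$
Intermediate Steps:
$o = -54$ ($o = -8 - 46 = -54$)
$F{\left(t,y \right)} = -4 + \frac{1}{t + y}$
$- 74 o F{\left(7,-5 \right)} = \left(-74\right) \left(-54\right) \frac{1 - 28 - -20}{7 - 5} = 3996 \frac{1 - 28 + 20}{2} = 3996 \cdot \frac{1}{2} \left(-7\right) = 3996 \left(- \frac{7}{2}\right) = -13986$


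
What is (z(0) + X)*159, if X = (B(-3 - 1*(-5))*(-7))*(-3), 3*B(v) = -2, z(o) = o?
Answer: -2226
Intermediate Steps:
B(v) = -2/3 (B(v) = (1/3)*(-2) = -2/3)
X = -14 (X = -2/3*(-7)*(-3) = (14/3)*(-3) = -14)
(z(0) + X)*159 = (0 - 14)*159 = -14*159 = -2226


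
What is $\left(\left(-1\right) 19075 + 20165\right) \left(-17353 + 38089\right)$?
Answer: $22602240$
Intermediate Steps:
$\left(\left(-1\right) 19075 + 20165\right) \left(-17353 + 38089\right) = \left(-19075 + 20165\right) 20736 = 1090 \cdot 20736 = 22602240$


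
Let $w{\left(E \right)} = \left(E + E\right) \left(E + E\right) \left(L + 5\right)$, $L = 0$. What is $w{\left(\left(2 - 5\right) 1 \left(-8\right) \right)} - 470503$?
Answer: $-458983$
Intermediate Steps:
$w{\left(E \right)} = 20 E^{2}$ ($w{\left(E \right)} = \left(E + E\right) \left(E + E\right) \left(0 + 5\right) = 2 E 2 E 5 = 4 E^{2} \cdot 5 = 20 E^{2}$)
$w{\left(\left(2 - 5\right) 1 \left(-8\right) \right)} - 470503 = 20 \left(\left(2 - 5\right) 1 \left(-8\right)\right)^{2} - 470503 = 20 \left(\left(-3\right) 1 \left(-8\right)\right)^{2} - 470503 = 20 \left(\left(-3\right) \left(-8\right)\right)^{2} - 470503 = 20 \cdot 24^{2} - 470503 = 20 \cdot 576 - 470503 = 11520 - 470503 = -458983$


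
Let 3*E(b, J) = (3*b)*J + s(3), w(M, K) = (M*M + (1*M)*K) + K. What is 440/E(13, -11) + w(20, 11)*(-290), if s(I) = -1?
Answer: -7868702/43 ≈ -1.8299e+5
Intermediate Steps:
w(M, K) = K + M**2 + K*M (w(M, K) = (M**2 + M*K) + K = (M**2 + K*M) + K = K + M**2 + K*M)
E(b, J) = -1/3 + J*b (E(b, J) = ((3*b)*J - 1)/3 = (3*J*b - 1)/3 = (-1 + 3*J*b)/3 = -1/3 + J*b)
440/E(13, -11) + w(20, 11)*(-290) = 440/(-1/3 - 11*13) + (11 + 20**2 + 11*20)*(-290) = 440/(-1/3 - 143) + (11 + 400 + 220)*(-290) = 440/(-430/3) + 631*(-290) = 440*(-3/430) - 182990 = -132/43 - 182990 = -7868702/43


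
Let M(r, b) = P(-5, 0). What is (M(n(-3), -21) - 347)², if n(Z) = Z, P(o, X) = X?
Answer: 120409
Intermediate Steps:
M(r, b) = 0
(M(n(-3), -21) - 347)² = (0 - 347)² = (-347)² = 120409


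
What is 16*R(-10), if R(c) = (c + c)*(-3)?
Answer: 960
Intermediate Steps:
R(c) = -6*c (R(c) = (2*c)*(-3) = -6*c)
16*R(-10) = 16*(-6*(-10)) = 16*60 = 960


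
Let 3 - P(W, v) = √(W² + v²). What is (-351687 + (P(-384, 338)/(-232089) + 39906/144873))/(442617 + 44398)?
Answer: -437959772538512/606485726440165 + 2*√2617/22606164867 ≈ -0.72213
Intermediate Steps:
P(W, v) = 3 - √(W² + v²)
(-351687 + (P(-384, 338)/(-232089) + 39906/144873))/(442617 + 44398) = (-351687 + ((3 - √((-384)² + 338²))/(-232089) + 39906/144873))/(442617 + 44398) = (-351687 + ((3 - √(147456 + 114244))*(-1/232089) + 39906*(1/144873)))/487015 = (-351687 + ((3 - √261700)*(-1/232089) + 4434/16097))*(1/487015) = (-351687 + ((3 - 10*√2617)*(-1/232089) + 4434/16097))*(1/487015) = (-351687 + ((-1/77363 + 10*√2617/232089) + 4434/16097))*(1/487015) = (-351687 + (343011445/1245312211 + 10*√2617/232089))*(1/487015) = (-437959772538512/1245312211 + 10*√2617/232089)*(1/487015) = -437959772538512/606485726440165 + 2*√2617/22606164867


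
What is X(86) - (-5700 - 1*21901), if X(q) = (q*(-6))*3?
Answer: 26053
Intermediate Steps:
X(q) = -18*q (X(q) = -6*q*3 = -18*q)
X(86) - (-5700 - 1*21901) = -18*86 - (-5700 - 1*21901) = -1548 - (-5700 - 21901) = -1548 - 1*(-27601) = -1548 + 27601 = 26053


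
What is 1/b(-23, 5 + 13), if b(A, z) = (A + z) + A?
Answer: -1/28 ≈ -0.035714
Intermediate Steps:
b(A, z) = z + 2*A
1/b(-23, 5 + 13) = 1/((5 + 13) + 2*(-23)) = 1/(18 - 46) = 1/(-28) = -1/28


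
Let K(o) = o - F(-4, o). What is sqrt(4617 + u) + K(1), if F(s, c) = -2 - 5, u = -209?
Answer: 8 + 2*sqrt(1102) ≈ 74.393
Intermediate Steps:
F(s, c) = -7
K(o) = 7 + o (K(o) = o - 1*(-7) = o + 7 = 7 + o)
sqrt(4617 + u) + K(1) = sqrt(4617 - 209) + (7 + 1) = sqrt(4408) + 8 = 2*sqrt(1102) + 8 = 8 + 2*sqrt(1102)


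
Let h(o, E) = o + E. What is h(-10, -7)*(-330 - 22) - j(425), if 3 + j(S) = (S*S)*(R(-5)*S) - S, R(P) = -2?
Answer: 153537662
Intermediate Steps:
h(o, E) = E + o
j(S) = -3 - S - 2*S**3 (j(S) = -3 + ((S*S)*(-2*S) - S) = -3 + (S**2*(-2*S) - S) = -3 + (-2*S**3 - S) = -3 + (-S - 2*S**3) = -3 - S - 2*S**3)
h(-10, -7)*(-330 - 22) - j(425) = (-7 - 10)*(-330 - 22) - (-3 - 1*425 - 2*425**3) = -17*(-352) - (-3 - 425 - 2*76765625) = 5984 - (-3 - 425 - 153531250) = 5984 - 1*(-153531678) = 5984 + 153531678 = 153537662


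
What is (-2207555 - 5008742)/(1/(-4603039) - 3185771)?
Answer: 33216896526583/14664228158070 ≈ 2.2652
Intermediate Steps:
(-2207555 - 5008742)/(1/(-4603039) - 3185771) = -7216297/(-1/4603039 - 3185771) = -7216297/(-14664228158070/4603039) = -7216297*(-4603039/14664228158070) = 33216896526583/14664228158070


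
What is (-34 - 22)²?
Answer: 3136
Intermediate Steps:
(-34 - 22)² = (-56)² = 3136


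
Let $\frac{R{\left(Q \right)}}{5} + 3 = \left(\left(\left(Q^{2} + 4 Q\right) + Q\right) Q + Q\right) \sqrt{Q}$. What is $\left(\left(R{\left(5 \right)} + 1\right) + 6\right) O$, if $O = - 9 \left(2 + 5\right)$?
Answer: $504 - 80325 \sqrt{5} \approx -1.7911 \cdot 10^{5}$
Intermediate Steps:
$R{\left(Q \right)} = -15 + 5 \sqrt{Q} \left(Q + Q \left(Q^{2} + 5 Q\right)\right)$ ($R{\left(Q \right)} = -15 + 5 \left(\left(\left(Q^{2} + 4 Q\right) + Q\right) Q + Q\right) \sqrt{Q} = -15 + 5 \left(\left(Q^{2} + 5 Q\right) Q + Q\right) \sqrt{Q} = -15 + 5 \left(Q \left(Q^{2} + 5 Q\right) + Q\right) \sqrt{Q} = -15 + 5 \left(Q + Q \left(Q^{2} + 5 Q\right)\right) \sqrt{Q} = -15 + 5 \sqrt{Q} \left(Q + Q \left(Q^{2} + 5 Q\right)\right)$)
$O = -63$ ($O = \left(-9\right) 7 = -63$)
$\left(\left(R{\left(5 \right)} + 1\right) + 6\right) O = \left(\left(\left(-15 + 5 \cdot 5^{\frac{3}{2}} + 5 \cdot 5^{\frac{7}{2}} + 25 \cdot 5^{\frac{5}{2}}\right) + 1\right) + 6\right) \left(-63\right) = \left(\left(\left(-15 + 5 \cdot 5 \sqrt{5} + 5 \cdot 125 \sqrt{5} + 25 \cdot 25 \sqrt{5}\right) + 1\right) + 6\right) \left(-63\right) = \left(\left(\left(-15 + 25 \sqrt{5} + 625 \sqrt{5} + 625 \sqrt{5}\right) + 1\right) + 6\right) \left(-63\right) = \left(\left(\left(-15 + 1275 \sqrt{5}\right) + 1\right) + 6\right) \left(-63\right) = \left(\left(-14 + 1275 \sqrt{5}\right) + 6\right) \left(-63\right) = \left(-8 + 1275 \sqrt{5}\right) \left(-63\right) = 504 - 80325 \sqrt{5}$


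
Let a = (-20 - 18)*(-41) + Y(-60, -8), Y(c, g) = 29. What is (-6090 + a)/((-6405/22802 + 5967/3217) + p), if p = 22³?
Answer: -330313215102/781189208681 ≈ -0.42283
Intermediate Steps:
p = 10648
a = 1587 (a = (-20 - 18)*(-41) + 29 = -38*(-41) + 29 = 1558 + 29 = 1587)
(-6090 + a)/((-6405/22802 + 5967/3217) + p) = (-6090 + 1587)/((-6405/22802 + 5967/3217) + 10648) = -4503/((-6405*1/22802 + 5967*(1/3217)) + 10648) = -4503/((-6405/22802 + 5967/3217) + 10648) = -4503/(115454649/73354034 + 10648) = -4503/781189208681/73354034 = -4503*73354034/781189208681 = -330313215102/781189208681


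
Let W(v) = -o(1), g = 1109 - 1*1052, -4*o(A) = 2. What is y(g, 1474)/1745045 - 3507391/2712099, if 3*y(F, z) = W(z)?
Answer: -4080369783719/3155156532970 ≈ -1.2932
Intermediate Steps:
o(A) = -½ (o(A) = -¼*2 = -½)
g = 57 (g = 1109 - 1052 = 57)
W(v) = ½ (W(v) = -1*(-½) = ½)
y(F, z) = ⅙ (y(F, z) = (⅓)*(½) = ⅙)
y(g, 1474)/1745045 - 3507391/2712099 = (⅙)/1745045 - 3507391/2712099 = (⅙)*(1/1745045) - 3507391*1/2712099 = 1/10470270 - 3507391/2712099 = -4080369783719/3155156532970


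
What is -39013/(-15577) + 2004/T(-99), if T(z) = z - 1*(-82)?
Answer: -30553087/264809 ≈ -115.38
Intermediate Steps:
T(z) = 82 + z (T(z) = z + 82 = 82 + z)
-39013/(-15577) + 2004/T(-99) = -39013/(-15577) + 2004/(82 - 99) = -39013*(-1/15577) + 2004/(-17) = 39013/15577 + 2004*(-1/17) = 39013/15577 - 2004/17 = -30553087/264809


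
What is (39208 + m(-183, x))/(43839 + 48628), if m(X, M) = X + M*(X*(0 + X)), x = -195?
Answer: -6491330/92467 ≈ -70.202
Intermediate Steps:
m(X, M) = X + M*X² (m(X, M) = X + M*(X*X) = X + M*X²)
(39208 + m(-183, x))/(43839 + 48628) = (39208 - 183*(1 - 195*(-183)))/(43839 + 48628) = (39208 - 183*(1 + 35685))/92467 = (39208 - 183*35686)*(1/92467) = (39208 - 6530538)*(1/92467) = -6491330*1/92467 = -6491330/92467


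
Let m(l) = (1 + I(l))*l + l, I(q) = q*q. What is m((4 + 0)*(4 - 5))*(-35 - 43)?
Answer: 5616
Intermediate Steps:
I(q) = q²
m(l) = l + l*(1 + l²) (m(l) = (1 + l²)*l + l = l*(1 + l²) + l = l + l*(1 + l²))
m((4 + 0)*(4 - 5))*(-35 - 43) = (((4 + 0)*(4 - 5))*(2 + ((4 + 0)*(4 - 5))²))*(-35 - 43) = ((4*(-1))*(2 + (4*(-1))²))*(-78) = -4*(2 + (-4)²)*(-78) = -4*(2 + 16)*(-78) = -4*18*(-78) = -72*(-78) = 5616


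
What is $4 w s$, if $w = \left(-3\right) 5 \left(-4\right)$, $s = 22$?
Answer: $5280$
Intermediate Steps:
$w = 60$ ($w = \left(-15\right) \left(-4\right) = 60$)
$4 w s = 4 \cdot 60 \cdot 22 = 240 \cdot 22 = 5280$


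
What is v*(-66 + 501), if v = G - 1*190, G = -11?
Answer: -87435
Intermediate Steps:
v = -201 (v = -11 - 1*190 = -11 - 190 = -201)
v*(-66 + 501) = -201*(-66 + 501) = -201*435 = -87435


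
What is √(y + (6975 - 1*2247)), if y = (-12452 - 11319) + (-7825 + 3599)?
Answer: I*√23269 ≈ 152.54*I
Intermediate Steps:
y = -27997 (y = -23771 - 4226 = -27997)
√(y + (6975 - 1*2247)) = √(-27997 + (6975 - 1*2247)) = √(-27997 + (6975 - 2247)) = √(-27997 + 4728) = √(-23269) = I*√23269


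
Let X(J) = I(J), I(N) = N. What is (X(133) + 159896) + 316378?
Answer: 476407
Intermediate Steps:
X(J) = J
(X(133) + 159896) + 316378 = (133 + 159896) + 316378 = 160029 + 316378 = 476407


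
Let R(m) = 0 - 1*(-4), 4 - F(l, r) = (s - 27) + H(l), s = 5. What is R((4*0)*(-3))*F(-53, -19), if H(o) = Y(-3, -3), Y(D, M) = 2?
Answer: 96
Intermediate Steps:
H(o) = 2
F(l, r) = 24 (F(l, r) = 4 - ((5 - 27) + 2) = 4 - (-22 + 2) = 4 - 1*(-20) = 4 + 20 = 24)
R(m) = 4 (R(m) = 0 + 4 = 4)
R((4*0)*(-3))*F(-53, -19) = 4*24 = 96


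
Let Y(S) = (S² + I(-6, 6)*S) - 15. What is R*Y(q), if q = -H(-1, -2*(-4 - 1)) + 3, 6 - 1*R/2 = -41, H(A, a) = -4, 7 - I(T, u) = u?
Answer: 3854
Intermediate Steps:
I(T, u) = 7 - u
R = 94 (R = 12 - 2*(-41) = 12 + 82 = 94)
q = 7 (q = -1*(-4) + 3 = 4 + 3 = 7)
Y(S) = -15 + S + S² (Y(S) = (S² + (7 - 1*6)*S) - 15 = (S² + (7 - 6)*S) - 15 = (S² + 1*S) - 15 = (S² + S) - 15 = (S + S²) - 15 = -15 + S + S²)
R*Y(q) = 94*(-15 + 7 + 7²) = 94*(-15 + 7 + 49) = 94*41 = 3854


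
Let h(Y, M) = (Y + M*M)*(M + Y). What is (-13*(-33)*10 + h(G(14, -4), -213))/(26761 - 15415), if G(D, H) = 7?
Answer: -4671583/5673 ≈ -823.48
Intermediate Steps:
h(Y, M) = (M + Y)*(Y + M²) (h(Y, M) = (Y + M²)*(M + Y) = (M + Y)*(Y + M²))
(-13*(-33)*10 + h(G(14, -4), -213))/(26761 - 15415) = (-13*(-33)*10 + ((-213)³ + 7² - 213*7 + 7*(-213)²))/(26761 - 15415) = (429*10 + (-9663597 + 49 - 1491 + 7*45369))/11346 = (4290 + (-9663597 + 49 - 1491 + 317583))*(1/11346) = (4290 - 9347456)*(1/11346) = -9343166*1/11346 = -4671583/5673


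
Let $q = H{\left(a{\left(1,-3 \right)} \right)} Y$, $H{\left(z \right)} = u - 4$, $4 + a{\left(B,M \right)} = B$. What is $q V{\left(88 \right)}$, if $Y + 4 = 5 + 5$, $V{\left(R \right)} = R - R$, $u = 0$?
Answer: $0$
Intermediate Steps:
$V{\left(R \right)} = 0$
$a{\left(B,M \right)} = -4 + B$
$H{\left(z \right)} = -4$ ($H{\left(z \right)} = 0 - 4 = -4$)
$Y = 6$ ($Y = -4 + \left(5 + 5\right) = -4 + 10 = 6$)
$q = -24$ ($q = \left(-4\right) 6 = -24$)
$q V{\left(88 \right)} = \left(-24\right) 0 = 0$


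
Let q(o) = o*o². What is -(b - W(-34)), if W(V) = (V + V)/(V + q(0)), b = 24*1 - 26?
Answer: 4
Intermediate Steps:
b = -2 (b = 24 - 26 = -2)
q(o) = o³
W(V) = 2 (W(V) = (V + V)/(V + 0³) = (2*V)/(V + 0) = (2*V)/V = 2)
-(b - W(-34)) = -(-2 - 1*2) = -(-2 - 2) = -1*(-4) = 4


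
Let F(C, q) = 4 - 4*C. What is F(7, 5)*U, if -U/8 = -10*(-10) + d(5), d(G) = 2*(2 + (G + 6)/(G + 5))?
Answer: 101952/5 ≈ 20390.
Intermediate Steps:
d(G) = 4 + 2*(6 + G)/(5 + G) (d(G) = 2*(2 + (6 + G)/(5 + G)) = 4 + 2*(6 + G)/(5 + G))
U = -4248/5 (U = -8*(-10*(-10) + 2*(16 + 3*5)/(5 + 5)) = -8*(100 + 2*(16 + 15)/10) = -8*(100 + 2*(⅒)*31) = -8*(100 + 31/5) = -8*531/5 = -4248/5 ≈ -849.60)
F(7, 5)*U = (4 - 4*7)*(-4248/5) = (4 - 28)*(-4248/5) = -24*(-4248/5) = 101952/5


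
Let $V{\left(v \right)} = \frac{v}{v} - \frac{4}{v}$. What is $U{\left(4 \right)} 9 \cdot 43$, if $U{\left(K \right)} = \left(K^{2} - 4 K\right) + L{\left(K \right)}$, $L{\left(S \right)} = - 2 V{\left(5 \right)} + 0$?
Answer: $- \frac{774}{5} \approx -154.8$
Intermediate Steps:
$V{\left(v \right)} = 1 - \frac{4}{v}$
$L{\left(S \right)} = - \frac{2}{5}$ ($L{\left(S \right)} = - 2 \frac{-4 + 5}{5} + 0 = - 2 \cdot \frac{1}{5} \cdot 1 + 0 = \left(-2\right) \frac{1}{5} + 0 = - \frac{2}{5} + 0 = - \frac{2}{5}$)
$U{\left(K \right)} = - \frac{2}{5} + K^{2} - 4 K$ ($U{\left(K \right)} = \left(K^{2} - 4 K\right) - \frac{2}{5} = - \frac{2}{5} + K^{2} - 4 K$)
$U{\left(4 \right)} 9 \cdot 43 = \left(- \frac{2}{5} + 4^{2} - 16\right) 9 \cdot 43 = \left(- \frac{2}{5} + 16 - 16\right) 9 \cdot 43 = \left(- \frac{2}{5}\right) 9 \cdot 43 = \left(- \frac{18}{5}\right) 43 = - \frac{774}{5}$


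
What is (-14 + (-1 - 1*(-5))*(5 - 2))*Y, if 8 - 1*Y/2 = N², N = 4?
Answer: 32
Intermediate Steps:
Y = -16 (Y = 16 - 2*4² = 16 - 2*16 = 16 - 32 = -16)
(-14 + (-1 - 1*(-5))*(5 - 2))*Y = (-14 + (-1 - 1*(-5))*(5 - 2))*(-16) = (-14 + (-1 + 5)*3)*(-16) = (-14 + 4*3)*(-16) = (-14 + 12)*(-16) = -2*(-16) = 32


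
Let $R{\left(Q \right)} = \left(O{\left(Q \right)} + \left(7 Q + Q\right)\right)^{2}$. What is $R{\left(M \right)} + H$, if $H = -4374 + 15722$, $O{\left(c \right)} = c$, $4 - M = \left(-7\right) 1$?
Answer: $21149$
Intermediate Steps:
$M = 11$ ($M = 4 - \left(-7\right) 1 = 4 - -7 = 4 + 7 = 11$)
$R{\left(Q \right)} = 81 Q^{2}$ ($R{\left(Q \right)} = \left(Q + \left(7 Q + Q\right)\right)^{2} = \left(Q + 8 Q\right)^{2} = \left(9 Q\right)^{2} = 81 Q^{2}$)
$H = 11348$
$R{\left(M \right)} + H = 81 \cdot 11^{2} + 11348 = 81 \cdot 121 + 11348 = 9801 + 11348 = 21149$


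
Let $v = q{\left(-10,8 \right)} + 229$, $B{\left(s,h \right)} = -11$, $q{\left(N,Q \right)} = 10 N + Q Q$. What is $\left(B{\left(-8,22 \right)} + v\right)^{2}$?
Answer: $33124$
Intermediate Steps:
$q{\left(N,Q \right)} = Q^{2} + 10 N$ ($q{\left(N,Q \right)} = 10 N + Q^{2} = Q^{2} + 10 N$)
$v = 193$ ($v = \left(8^{2} + 10 \left(-10\right)\right) + 229 = \left(64 - 100\right) + 229 = -36 + 229 = 193$)
$\left(B{\left(-8,22 \right)} + v\right)^{2} = \left(-11 + 193\right)^{2} = 182^{2} = 33124$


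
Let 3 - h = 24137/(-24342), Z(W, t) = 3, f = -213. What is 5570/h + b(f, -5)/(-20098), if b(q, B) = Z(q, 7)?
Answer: 2724985832631/1952781974 ≈ 1395.4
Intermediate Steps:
b(q, B) = 3
h = 97163/24342 (h = 3 - 24137/(-24342) = 3 - 24137*(-1)/24342 = 3 - 1*(-24137/24342) = 3 + 24137/24342 = 97163/24342 ≈ 3.9916)
5570/h + b(f, -5)/(-20098) = 5570/(97163/24342) + 3/(-20098) = 5570*(24342/97163) + 3*(-1/20098) = 135584940/97163 - 3/20098 = 2724985832631/1952781974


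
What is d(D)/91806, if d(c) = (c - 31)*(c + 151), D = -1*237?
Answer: 11524/45903 ≈ 0.25105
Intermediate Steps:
D = -237
d(c) = (-31 + c)*(151 + c)
d(D)/91806 = (-4681 + (-237)**2 + 120*(-237))/91806 = (-4681 + 56169 - 28440)*(1/91806) = 23048*(1/91806) = 11524/45903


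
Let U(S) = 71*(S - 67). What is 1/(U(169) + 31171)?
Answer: 1/38413 ≈ 2.6033e-5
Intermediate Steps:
U(S) = -4757 + 71*S (U(S) = 71*(-67 + S) = -4757 + 71*S)
1/(U(169) + 31171) = 1/((-4757 + 71*169) + 31171) = 1/((-4757 + 11999) + 31171) = 1/(7242 + 31171) = 1/38413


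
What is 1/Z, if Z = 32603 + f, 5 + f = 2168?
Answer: 1/34766 ≈ 2.8764e-5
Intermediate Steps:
f = 2163 (f = -5 + 2168 = 2163)
Z = 34766 (Z = 32603 + 2163 = 34766)
1/Z = 1/34766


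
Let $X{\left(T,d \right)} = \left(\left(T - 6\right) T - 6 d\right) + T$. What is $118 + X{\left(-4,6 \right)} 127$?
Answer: $118$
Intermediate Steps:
$X{\left(T,d \right)} = T - 6 d + T \left(-6 + T\right)$ ($X{\left(T,d \right)} = \left(\left(T - 6\right) T - 6 d\right) + T = \left(\left(-6 + T\right) T - 6 d\right) + T = \left(T \left(-6 + T\right) - 6 d\right) + T = \left(- 6 d + T \left(-6 + T\right)\right) + T = T - 6 d + T \left(-6 + T\right)$)
$118 + X{\left(-4,6 \right)} 127 = 118 + \left(\left(-4\right)^{2} - 36 - -20\right) 127 = 118 + \left(16 - 36 + 20\right) 127 = 118 + 0 \cdot 127 = 118 + 0 = 118$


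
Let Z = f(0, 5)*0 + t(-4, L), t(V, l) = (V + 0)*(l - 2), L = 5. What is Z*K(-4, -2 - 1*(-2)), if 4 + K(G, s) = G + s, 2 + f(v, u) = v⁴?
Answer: 96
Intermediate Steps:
t(V, l) = V*(-2 + l)
f(v, u) = -2 + v⁴
K(G, s) = -4 + G + s (K(G, s) = -4 + (G + s) = -4 + G + s)
Z = -12 (Z = (-2 + 0⁴)*0 - 4*(-2 + 5) = (-2 + 0)*0 - 4*3 = -2*0 - 12 = 0 - 12 = -12)
Z*K(-4, -2 - 1*(-2)) = -12*(-4 - 4 + (-2 - 1*(-2))) = -12*(-4 - 4 + (-2 + 2)) = -12*(-4 - 4 + 0) = -12*(-8) = 96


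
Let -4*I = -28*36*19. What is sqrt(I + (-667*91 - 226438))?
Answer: I*sqrt(282347) ≈ 531.36*I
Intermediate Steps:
I = 4788 (I = -(-28*36)*19/4 = -(-252)*19 = -1/4*(-19152) = 4788)
sqrt(I + (-667*91 - 226438)) = sqrt(4788 + (-667*91 - 226438)) = sqrt(4788 + (-60697 - 226438)) = sqrt(4788 - 287135) = sqrt(-282347) = I*sqrt(282347)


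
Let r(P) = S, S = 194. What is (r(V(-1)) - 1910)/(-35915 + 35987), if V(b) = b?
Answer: -143/6 ≈ -23.833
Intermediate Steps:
r(P) = 194
(r(V(-1)) - 1910)/(-35915 + 35987) = (194 - 1910)/(-35915 + 35987) = -1716/72 = -1716*1/72 = -143/6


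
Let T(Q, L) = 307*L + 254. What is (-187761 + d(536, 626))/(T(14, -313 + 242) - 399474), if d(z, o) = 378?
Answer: 62461/140339 ≈ 0.44507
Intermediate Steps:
T(Q, L) = 254 + 307*L
(-187761 + d(536, 626))/(T(14, -313 + 242) - 399474) = (-187761 + 378)/((254 + 307*(-313 + 242)) - 399474) = -187383/((254 + 307*(-71)) - 399474) = -187383/((254 - 21797) - 399474) = -187383/(-21543 - 399474) = -187383/(-421017) = -187383*(-1/421017) = 62461/140339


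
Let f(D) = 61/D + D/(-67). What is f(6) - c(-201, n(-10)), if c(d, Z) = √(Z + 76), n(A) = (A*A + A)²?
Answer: 4051/402 - 4*√511 ≈ -80.344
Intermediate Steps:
n(A) = (A + A²)² (n(A) = (A² + A)² = (A + A²)²)
f(D) = 61/D - D/67 (f(D) = 61/D + D*(-1/67) = 61/D - D/67)
c(d, Z) = √(76 + Z)
f(6) - c(-201, n(-10)) = (61/6 - 1/67*6) - √(76 + (-10)²*(1 - 10)²) = (61*(⅙) - 6/67) - √(76 + 100*(-9)²) = (61/6 - 6/67) - √(76 + 100*81) = 4051/402 - √(76 + 8100) = 4051/402 - √8176 = 4051/402 - 4*√511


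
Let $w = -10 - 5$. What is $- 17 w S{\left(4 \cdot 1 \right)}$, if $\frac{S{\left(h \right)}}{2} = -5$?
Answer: $-2550$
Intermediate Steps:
$S{\left(h \right)} = -10$ ($S{\left(h \right)} = 2 \left(-5\right) = -10$)
$w = -15$ ($w = -10 - 5 = -15$)
$- 17 w S{\left(4 \cdot 1 \right)} = \left(-17\right) \left(-15\right) \left(-10\right) = 255 \left(-10\right) = -2550$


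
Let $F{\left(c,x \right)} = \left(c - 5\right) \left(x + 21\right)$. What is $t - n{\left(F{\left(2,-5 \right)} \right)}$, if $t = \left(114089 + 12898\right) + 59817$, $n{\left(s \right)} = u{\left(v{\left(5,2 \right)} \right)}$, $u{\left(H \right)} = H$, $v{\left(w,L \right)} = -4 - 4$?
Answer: $186812$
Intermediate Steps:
$v{\left(w,L \right)} = -8$ ($v{\left(w,L \right)} = -4 - 4 = -8$)
$F{\left(c,x \right)} = \left(-5 + c\right) \left(21 + x\right)$
$n{\left(s \right)} = -8$
$t = 186804$ ($t = 126987 + 59817 = 186804$)
$t - n{\left(F{\left(2,-5 \right)} \right)} = 186804 - -8 = 186804 + 8 = 186812$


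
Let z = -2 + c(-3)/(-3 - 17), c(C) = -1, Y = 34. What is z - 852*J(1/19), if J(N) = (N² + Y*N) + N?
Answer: -11362719/7220 ≈ -1573.8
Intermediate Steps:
J(N) = N² + 35*N (J(N) = (N² + 34*N) + N = N² + 35*N)
z = -39/20 (z = -2 - 1/(-3 - 17) = -2 - 1/(-20) = -2 - 1*(-1/20) = -2 + 1/20 = -39/20 ≈ -1.9500)
z - 852*J(1/19) = -39/20 - 852*(35 + 1/19)/19 = -39/20 - 852*666/(19*19) = -39/20 - 852*666/361 = -39/20 - 567432/361 = -11362719/7220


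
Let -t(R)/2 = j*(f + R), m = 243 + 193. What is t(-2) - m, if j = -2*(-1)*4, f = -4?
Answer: -340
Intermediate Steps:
j = 8 (j = 2*4 = 8)
m = 436
t(R) = 64 - 16*R (t(R) = -16*(-4 + R) = -2*(-32 + 8*R) = 64 - 16*R)
t(-2) - m = (64 - 16*(-2)) - 1*436 = (64 + 32) - 436 = 96 - 436 = -340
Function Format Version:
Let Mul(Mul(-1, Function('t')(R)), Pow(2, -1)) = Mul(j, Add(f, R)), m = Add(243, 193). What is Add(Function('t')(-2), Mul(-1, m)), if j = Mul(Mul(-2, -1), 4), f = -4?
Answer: -340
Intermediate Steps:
j = 8 (j = Mul(2, 4) = 8)
m = 436
Function('t')(R) = Add(64, Mul(-16, R)) (Function('t')(R) = Mul(-2, Mul(8, Add(-4, R))) = Mul(-2, Add(-32, Mul(8, R))) = Add(64, Mul(-16, R)))
Add(Function('t')(-2), Mul(-1, m)) = Add(Add(64, Mul(-16, -2)), Mul(-1, 436)) = Add(Add(64, 32), -436) = Add(96, -436) = -340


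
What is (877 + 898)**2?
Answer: 3150625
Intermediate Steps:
(877 + 898)**2 = 1775**2 = 3150625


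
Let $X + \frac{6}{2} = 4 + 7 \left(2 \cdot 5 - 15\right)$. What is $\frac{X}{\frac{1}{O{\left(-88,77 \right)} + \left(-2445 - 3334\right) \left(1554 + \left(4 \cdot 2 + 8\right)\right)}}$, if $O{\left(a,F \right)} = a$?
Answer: $308486012$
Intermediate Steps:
$X = -34$ ($X = -3 + \left(4 + 7 \left(2 \cdot 5 - 15\right)\right) = -3 + \left(4 + 7 \left(10 - 15\right)\right) = -3 + \left(4 + 7 \left(-5\right)\right) = -3 + \left(4 - 35\right) = -3 - 31 = -34$)
$\frac{X}{\frac{1}{O{\left(-88,77 \right)} + \left(-2445 - 3334\right) \left(1554 + \left(4 \cdot 2 + 8\right)\right)}} = - \frac{34}{\frac{1}{-88 + \left(-2445 - 3334\right) \left(1554 + \left(4 \cdot 2 + 8\right)\right)}} = - \frac{34}{\frac{1}{-88 - 5779 \left(1554 + \left(8 + 8\right)\right)}} = - \frac{34}{\frac{1}{-88 - 5779 \left(1554 + 16\right)}} = - \frac{34}{\frac{1}{-88 - 9073030}} = - \frac{34}{\frac{1}{-9073118}} = - \frac{34}{- \frac{1}{9073118}} = \left(-34\right) \left(-9073118\right) = 308486012$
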